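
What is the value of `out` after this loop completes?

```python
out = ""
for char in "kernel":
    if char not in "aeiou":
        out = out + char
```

Remove vowels from 'kernel'
`out` takes the values: "" → "k" → "kr" → "krn" → "krnl"

Answer: "krnl"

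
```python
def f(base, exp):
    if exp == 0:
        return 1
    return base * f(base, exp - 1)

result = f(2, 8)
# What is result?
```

f(2, 8) = 2 * 2 * 2 * 2 * 2 * 2 * 2 * 2 = 256

Answer: 256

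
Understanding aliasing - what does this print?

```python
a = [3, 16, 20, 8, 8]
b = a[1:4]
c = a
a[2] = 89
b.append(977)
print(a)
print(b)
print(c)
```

Key concept: slice vs alias.
Step by step:
`a = [3, 16, 20, 8, 8]` → a = [3, 16, 20, 8, 8]
`b = a[1:4]` → b = [16, 20, 8]
`c = a` → c = [3, 16, 20, 8, 8] (same object as a)
`a[2] = 89` → a = [3, 16, 89, 8, 8] (same object as c); c = [3, 16, 89, 8, 8] (same object as a)
`b.append(977)` → b = [16, 20, 8, 977]
`print(a)` → prints [3, 16, 89, 8, 8]
`print(b)` → prints [16, 20, 8, 977]
`print(c)` → prints [3, 16, 89, 8, 8]

Answer:
[3, 16, 89, 8, 8]
[16, 20, 8, 977]
[3, 16, 89, 8, 8]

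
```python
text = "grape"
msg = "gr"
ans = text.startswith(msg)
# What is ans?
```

Trace:
`text = "grape"` → text = 'grape'
`msg = "gr"` → msg = 'gr'
`ans = text.startswith(msg)` → ans = True
So ans = True

Answer: True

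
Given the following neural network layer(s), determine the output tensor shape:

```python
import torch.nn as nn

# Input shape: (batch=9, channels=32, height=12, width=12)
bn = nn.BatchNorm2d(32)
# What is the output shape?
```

Input: (9, 32, 12, 12) -> Output: (9, 32, 12, 12)

Answer: (9, 32, 12, 12)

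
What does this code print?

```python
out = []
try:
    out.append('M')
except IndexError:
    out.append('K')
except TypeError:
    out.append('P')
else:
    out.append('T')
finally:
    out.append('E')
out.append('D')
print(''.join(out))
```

Execution trace: 'M' (try body, no exception) → 'T' (else) → 'E' (finally) → 'D' (after the try/except). Output: MTED

Answer: MTED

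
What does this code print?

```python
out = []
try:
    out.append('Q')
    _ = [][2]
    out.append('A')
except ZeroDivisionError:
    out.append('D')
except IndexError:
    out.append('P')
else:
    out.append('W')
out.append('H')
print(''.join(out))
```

Execution trace: 'Q' (try body) → 'P' (except IndexError) → 'H' (after the try/except). Output: QPH

Answer: QPH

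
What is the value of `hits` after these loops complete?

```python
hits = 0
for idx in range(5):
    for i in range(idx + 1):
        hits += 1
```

Triangle: 1 + 2 + ... + 5
`hits` takes the values: 0 → 1 → 2 → 3 → 4 → 5 → 6 → 7 → 8 → 9 → 10 → 11 → 12 → 13 → 14 → 15

Answer: 15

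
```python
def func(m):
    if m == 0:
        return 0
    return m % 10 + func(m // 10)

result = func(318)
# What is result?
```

Sum of digits of 318: 8 + 1 + 3 = 12

Answer: 12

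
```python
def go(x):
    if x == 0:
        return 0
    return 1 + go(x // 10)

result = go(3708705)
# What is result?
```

Count of digits of 3708705: 7

Answer: 7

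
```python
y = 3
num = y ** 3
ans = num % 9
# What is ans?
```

Trace:
`y = 3` → y = 3
`num = y ** 3` → num = 27
`ans = num % 9` → ans = 0
So ans = 0

Answer: 0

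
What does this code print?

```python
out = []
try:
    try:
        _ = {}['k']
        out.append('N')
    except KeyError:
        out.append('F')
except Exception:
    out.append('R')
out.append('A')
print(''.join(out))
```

Execution trace: 'F' (inner except KeyError) → 'A' (after the try/except). Output: FA

Answer: FA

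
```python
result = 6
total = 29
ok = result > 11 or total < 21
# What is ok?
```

Trace:
`result = 6` → result = 6
`total = 29` → total = 29
`ok = result > 11 or total < 21` → ok = False
So ok = False

Answer: False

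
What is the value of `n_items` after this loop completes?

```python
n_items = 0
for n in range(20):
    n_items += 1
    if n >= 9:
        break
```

Loop breaks when n reaches 9, n_items is 10
`n_items` takes the values: 0 → 1 → 2 → 3 → 4 → 5 → 6 → 7 → 8 → 9 → 10

Answer: 10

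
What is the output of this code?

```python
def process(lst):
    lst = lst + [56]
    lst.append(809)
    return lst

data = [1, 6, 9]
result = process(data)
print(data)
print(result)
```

Key concept: rebinding parameter vs mutation.
Step by step:
`data = [1, 6, 9]` → data = [1, 6, 9]
`result = process(data)` → result = [1, 6, 9, 56, 809]
`print(data)` → prints [1, 6, 9]
`print(result)` → prints [1, 6, 9, 56, 809]

Answer:
[1, 6, 9]
[1, 6, 9, 56, 809]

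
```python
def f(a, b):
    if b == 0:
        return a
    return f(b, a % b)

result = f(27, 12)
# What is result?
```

f(27, 12) -> f(12, 3) -> f(3, 0) -> 3

Answer: 3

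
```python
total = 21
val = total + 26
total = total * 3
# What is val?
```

Trace:
`total = 21` → total = 21
`val = total + 26` → val = 47
`total = total * 3` → total = 63
So val = 47

Answer: 47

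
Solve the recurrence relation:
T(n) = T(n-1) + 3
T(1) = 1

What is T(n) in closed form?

Unrolling: T(n) = T(1) + 3·(n-1) = 1 + 3(n-1) = 3n - 2.

Answer: T(n) = 3n - 2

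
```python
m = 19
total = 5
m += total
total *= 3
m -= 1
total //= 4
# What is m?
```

Trace:
`m = 19` → m = 19
`total = 5` → total = 5
`m += total` → m = 24
`total *= 3` → total = 15
`m -= 1` → m = 23
`total //= 4` → total = 3
So m = 23

Answer: 23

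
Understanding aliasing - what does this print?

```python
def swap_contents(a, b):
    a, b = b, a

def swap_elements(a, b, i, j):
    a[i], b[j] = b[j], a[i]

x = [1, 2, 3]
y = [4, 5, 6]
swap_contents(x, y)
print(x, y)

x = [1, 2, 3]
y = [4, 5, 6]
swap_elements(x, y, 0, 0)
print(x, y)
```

Key concept: parameter rebinding vs mutation.
Step by step:
`x = [1, 2, 3]` → x = [1, 2, 3]
`y = [4, 5, 6]` → y = [4, 5, 6]
`swap_contents(x, y)` → no visible change to tracked variables
`print(x, y)` → prints [1, 2, 3] [4, 5, 6]
`x = [1, 2, 3]` → x = [1, 2, 3]
`y = [4, 5, 6]` → y = [4, 5, 6]
`swap_elements(x, y, 0, 0)` → x = [4, 2, 3]; y = [1, 5, 6]
`print(x, y)` → prints [4, 2, 3] [1, 5, 6]

Answer:
[1, 2, 3] [4, 5, 6]
[4, 2, 3] [1, 5, 6]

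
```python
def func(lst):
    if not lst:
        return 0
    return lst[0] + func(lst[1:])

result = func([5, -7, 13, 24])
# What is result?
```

5 + (-7) + 13 + 24 + 0 = 35

Answer: 35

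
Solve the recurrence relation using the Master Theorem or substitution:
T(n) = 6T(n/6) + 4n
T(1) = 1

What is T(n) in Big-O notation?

By Master Theorem: a=6, b=6, f(n)=4n. Since log_6(6) = 1 and f(n) = Θ(n^1), Case 2 applies. T(n) = O(n log n).

Answer: O(n log n)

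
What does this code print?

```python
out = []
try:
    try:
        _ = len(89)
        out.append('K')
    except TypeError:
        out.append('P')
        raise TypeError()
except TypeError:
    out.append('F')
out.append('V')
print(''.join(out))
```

Execution trace: 'P' (inner except TypeError) → 'F' (outer except TypeError) → 'V' (after the try/except). Output: PFV

Answer: PFV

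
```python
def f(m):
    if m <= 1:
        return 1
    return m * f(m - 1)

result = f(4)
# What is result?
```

f(4) = 4 * 3 * 2 * 1 = 24

Answer: 24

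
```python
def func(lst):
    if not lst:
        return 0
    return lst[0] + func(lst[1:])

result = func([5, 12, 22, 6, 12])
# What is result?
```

5 + 12 + 22 + 6 + 12 + 0 = 57

Answer: 57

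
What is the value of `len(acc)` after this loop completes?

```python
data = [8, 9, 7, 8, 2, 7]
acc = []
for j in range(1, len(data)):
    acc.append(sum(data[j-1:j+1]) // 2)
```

Number of 2-element averages
`acc` takes the values: [] → [8] → [8, 8] → [8, 8, 7] → [8, 8, 7, 5] → [8, 8, 7, 5, 4]
So `len(acc)` = 5

Answer: 5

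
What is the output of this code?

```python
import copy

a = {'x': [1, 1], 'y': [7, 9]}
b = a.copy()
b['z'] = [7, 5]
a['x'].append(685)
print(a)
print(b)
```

Key concept: shallow copy of dict with mutable values.
Step by step:
`a = {'x': [1, 1], 'y': [7, 9]}` → a = {'x': [1, 1], 'y': [7, 9]}
`b = a.copy()` → b = {'x': [1, 1], 'y': [7, 9]}
`b['z'] = [7, 5]` → b = {'x': [1, 1], 'y': [7, 9], 'z': [7, 5]}
`a['x'].append(685)` → a = {'x': [1, 1, 685], 'y': [7, 9]}; b = {'x': [1, 1, 685], 'y': [7, 9], 'z': [7, 5]}
`print(a)` → prints {'x': [1, 1, 685], 'y': [7, 9]}
`print(b)` → prints {'x': [1, 1, 685], 'y': [7, 9], 'z': [7, 5]}

Answer:
{'x': [1, 1, 685], 'y': [7, 9]}
{'x': [1, 1, 685], 'y': [7, 9], 'z': [7, 5]}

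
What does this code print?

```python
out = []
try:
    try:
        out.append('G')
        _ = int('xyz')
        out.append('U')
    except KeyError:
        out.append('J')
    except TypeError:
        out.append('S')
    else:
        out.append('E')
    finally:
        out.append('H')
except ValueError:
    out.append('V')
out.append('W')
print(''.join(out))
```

Execution trace: 'G' (try body) → 'H' (finally) → 'V' (outer except ValueError) → 'W' (after the try/except). Output: GHVW

Answer: GHVW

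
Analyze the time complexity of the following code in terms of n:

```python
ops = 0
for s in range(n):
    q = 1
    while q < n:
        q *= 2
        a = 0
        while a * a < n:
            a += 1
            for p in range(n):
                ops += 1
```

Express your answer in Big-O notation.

Each loop level contributes: n × log n × √n × n. Multiplying the contributions gives O(n^2√n log n).

Answer: O(n^2√n log n)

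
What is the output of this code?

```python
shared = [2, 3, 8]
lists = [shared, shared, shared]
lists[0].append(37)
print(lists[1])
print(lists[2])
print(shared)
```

Key concept: list of same reference.
Step by step:
`shared = [2, 3, 8]` → shared = [2, 3, 8]
`lists = [shared, shared, shared]` → lists = [[2, 3, 8], [2, 3, 8], [2, 3, 8]]
`lists[0].append(37)` → shared = [2, 3, 8, 37]; lists = [[2, 3, 8, 37], [2, 3, 8, 37], [2, 3, 8, 37]]
`print(lists[1])` → prints [2, 3, 8, 37]
`print(lists[2])` → prints [2, 3, 8, 37]
`print(shared)` → prints [2, 3, 8, 37]

Answer:
[2, 3, 8, 37]
[2, 3, 8, 37]
[2, 3, 8, 37]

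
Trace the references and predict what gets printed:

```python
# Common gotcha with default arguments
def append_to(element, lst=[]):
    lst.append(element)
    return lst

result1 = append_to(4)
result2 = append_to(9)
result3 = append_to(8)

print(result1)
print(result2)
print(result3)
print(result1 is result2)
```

Key concept: mutable default argument gotcha.
Step by step:
`result1 = append_to(4)` → result1 = [4]
`result2 = append_to(9)` → result1 = [4, 9] (same object as result2); result2 = [4, 9] (same object as result1)
`result3 = append_to(8)` → result1 = [4, 9, 8] (same object as result2, result3); result2 = [4, 9, 8] (same object as result1, result3); result3 = [4, 9, 8] (same object as result1, result2)
`print(result1)` → prints [4, 9, 8]
`print(result2)` → prints [4, 9, 8]
`print(result3)` → prints [4, 9, 8]
`print(result1 is result2)` → prints True

Answer:
[4, 9, 8]
[4, 9, 8]
[4, 9, 8]
True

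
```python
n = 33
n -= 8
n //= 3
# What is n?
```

Trace:
`n = 33` → n = 33
`n -= 8` → n = 25
`n //= 3` → n = 8
So n = 8

Answer: 8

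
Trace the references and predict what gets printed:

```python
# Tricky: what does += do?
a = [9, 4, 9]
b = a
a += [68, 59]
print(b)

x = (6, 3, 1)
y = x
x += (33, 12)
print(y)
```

Key concept: += behavior differs for mutable vs immutable.
Step by step:
`a = [9, 4, 9]` → a = [9, 4, 9]
`b = a` → b = [9, 4, 9] (same object as a)
`a += [68, 59]` → a = [9, 4, 9, 68, 59] (same object as b); b = [9, 4, 9, 68, 59] (same object as a)
`print(b)` → prints [9, 4, 9, 68, 59]
`x = (6, 3, 1)` → x = (6, 3, 1)
`y = x` → y = (6, 3, 1)
`x += (33, 12)` → x = (6, 3, 1, 33, 12)
`print(y)` → prints (6, 3, 1)

Answer:
[9, 4, 9, 68, 59]
(6, 3, 1)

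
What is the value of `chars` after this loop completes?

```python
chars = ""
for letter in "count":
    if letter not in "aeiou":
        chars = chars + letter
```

Remove vowels from 'count'
`chars` takes the values: "" → "c" → "cn" → "cnt"

Answer: "cnt"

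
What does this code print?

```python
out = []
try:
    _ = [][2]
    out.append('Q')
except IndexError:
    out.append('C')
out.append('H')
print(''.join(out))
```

Execution trace: 'C' (except IndexError) → 'H' (after the try/except). Output: CH

Answer: CH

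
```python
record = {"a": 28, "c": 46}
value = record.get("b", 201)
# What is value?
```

Trace:
`record = {"a": 28, "c": 46}` → record = {'a': 28, 'c': 46}
`value = record.get("b", 201)` → value = 201
So value = 201

Answer: 201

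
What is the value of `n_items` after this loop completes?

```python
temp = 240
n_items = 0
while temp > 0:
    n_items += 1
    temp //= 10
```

Count digits by repeated division by 10
`n_items` takes the values: 0 → 1 → 2 → 3

Answer: 3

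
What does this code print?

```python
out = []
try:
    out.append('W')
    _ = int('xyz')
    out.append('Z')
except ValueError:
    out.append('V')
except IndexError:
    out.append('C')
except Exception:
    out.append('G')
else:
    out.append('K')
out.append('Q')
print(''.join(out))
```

Execution trace: 'W' (try body) → 'V' (except ValueError) → 'Q' (after the try/except). Output: WVQ

Answer: WVQ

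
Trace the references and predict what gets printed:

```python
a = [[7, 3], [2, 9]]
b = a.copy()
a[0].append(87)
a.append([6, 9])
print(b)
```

Key concept: shallow copy with nested lists.
Step by step:
`a = [[7, 3], [2, 9]]` → a = [[7, 3], [2, 9]]
`b = a.copy()` → b = [[7, 3], [2, 9]]
`a[0].append(87)` → a = [[7, 3, 87], [2, 9]]; b = [[7, 3, 87], [2, 9]]
`a.append([6, 9])` → a = [[7, 3, 87], [2, 9], [6, 9]]
`print(b)` → prints [[7, 3, 87], [2, 9]]

Answer: [[7, 3, 87], [2, 9]]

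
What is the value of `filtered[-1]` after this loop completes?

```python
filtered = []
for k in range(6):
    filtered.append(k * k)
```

Last element of squares 0 to 5
`filtered` takes the values: [] → [0] → [0, 1] → [0, 1, 4] → [0, 1, 4, 9] → [0, 1, 4, 9, 16] → [0, 1, 4, 9, 16, 25]
So `filtered[-1]` = 25

Answer: 25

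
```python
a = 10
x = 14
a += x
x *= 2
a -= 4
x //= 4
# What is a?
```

Trace:
`a = 10` → a = 10
`x = 14` → x = 14
`a += x` → a = 24
`x *= 2` → x = 28
`a -= 4` → a = 20
`x //= 4` → x = 7
So a = 20

Answer: 20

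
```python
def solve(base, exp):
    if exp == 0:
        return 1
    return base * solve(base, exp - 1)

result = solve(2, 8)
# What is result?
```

solve(2, 8) = 2 * 2 * 2 * 2 * 2 * 2 * 2 * 2 = 256

Answer: 256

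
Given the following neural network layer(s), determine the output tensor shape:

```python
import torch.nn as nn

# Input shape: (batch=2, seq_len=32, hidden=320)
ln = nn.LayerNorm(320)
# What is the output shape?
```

Input: (2, 32, 320) -> Output: (2, 32, 320)

Answer: (2, 32, 320)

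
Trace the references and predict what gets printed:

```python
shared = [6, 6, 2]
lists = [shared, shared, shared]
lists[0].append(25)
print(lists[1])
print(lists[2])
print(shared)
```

Key concept: list of same reference.
Step by step:
`shared = [6, 6, 2]` → shared = [6, 6, 2]
`lists = [shared, shared, shared]` → lists = [[6, 6, 2], [6, 6, 2], [6, 6, 2]]
`lists[0].append(25)` → shared = [6, 6, 2, 25]; lists = [[6, 6, 2, 25], [6, 6, 2, 25], [6, 6, 2, 25]]
`print(lists[1])` → prints [6, 6, 2, 25]
`print(lists[2])` → prints [6, 6, 2, 25]
`print(shared)` → prints [6, 6, 2, 25]

Answer:
[6, 6, 2, 25]
[6, 6, 2, 25]
[6, 6, 2, 25]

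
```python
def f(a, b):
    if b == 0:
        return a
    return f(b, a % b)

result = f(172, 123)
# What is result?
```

f(172, 123) -> f(123, 49) -> f(49, 25) -> f(25, 24) -> f(24, 1) -> f(1, 0) -> 1

Answer: 1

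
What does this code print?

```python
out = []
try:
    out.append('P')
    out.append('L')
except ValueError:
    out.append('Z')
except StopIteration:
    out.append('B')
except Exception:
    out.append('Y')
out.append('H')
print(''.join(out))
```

Execution trace: 'P' (try body) → 'L' (try body, no exception) → 'H' (after the try/except). Output: PLH

Answer: PLH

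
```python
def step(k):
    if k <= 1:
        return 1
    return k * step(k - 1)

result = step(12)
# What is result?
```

step(12) = 12 * 11 * 10 * 9 * 8 * 7 * 6 * 5 * 4 * 3 * 2 * 1 = 479001600

Answer: 479001600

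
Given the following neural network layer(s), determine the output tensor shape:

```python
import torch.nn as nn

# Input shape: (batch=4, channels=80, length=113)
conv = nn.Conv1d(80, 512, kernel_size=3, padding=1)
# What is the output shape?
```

Input: (4, 80, 113) -> Output: (4, 512, 113)

Answer: (4, 512, 113)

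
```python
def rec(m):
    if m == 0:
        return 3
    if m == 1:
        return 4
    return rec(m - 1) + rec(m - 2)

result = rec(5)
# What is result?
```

Build up from base cases: rec(0)=3, rec(1)=4, rec(2)=7, rec(3)=11, rec(4)=18, rec(5)=29

Answer: 29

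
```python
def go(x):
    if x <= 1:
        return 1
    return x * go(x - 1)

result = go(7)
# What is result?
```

go(7) = 7 * 6 * 5 * 4 * 3 * 2 * 1 = 5040

Answer: 5040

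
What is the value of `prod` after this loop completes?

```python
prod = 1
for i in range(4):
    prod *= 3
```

3^4 = 81
`prod` takes the values: 1 → 3 → 9 → 27 → 81

Answer: 81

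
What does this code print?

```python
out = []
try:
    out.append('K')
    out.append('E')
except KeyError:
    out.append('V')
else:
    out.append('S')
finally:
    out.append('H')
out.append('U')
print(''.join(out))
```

Execution trace: 'K' (try body) → 'E' (try body, no exception) → 'S' (else) → 'H' (finally) → 'U' (after the try/except). Output: KESHU

Answer: KESHU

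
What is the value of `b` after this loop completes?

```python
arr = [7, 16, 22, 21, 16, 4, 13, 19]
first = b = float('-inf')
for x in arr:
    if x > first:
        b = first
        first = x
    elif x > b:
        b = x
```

Second largest (with repeats) in [7, 16, 22, 21, 16, 4, 13, 19]
`b` takes the values: -inf → 7 → 16 → 21

Answer: 21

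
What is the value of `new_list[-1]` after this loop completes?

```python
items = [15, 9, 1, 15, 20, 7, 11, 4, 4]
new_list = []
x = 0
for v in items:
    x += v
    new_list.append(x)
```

Cumulative sum ends at 86
`new_list` takes the values: [] → [15] → [15, 24] → [15, 24, 25] → [15, 24, 25, 40] → [15, 24, 25, 40, 60] → [15, 24, 25, 40, 60, 67] → [15, 24, 25, 40, 60, 67, 78] → [15, 24, 25, 40, 60, 67, 78, 82] → [15, 24, 25, 40, 60, 67, 78, 82, 86]
So `new_list[-1]` = 86

Answer: 86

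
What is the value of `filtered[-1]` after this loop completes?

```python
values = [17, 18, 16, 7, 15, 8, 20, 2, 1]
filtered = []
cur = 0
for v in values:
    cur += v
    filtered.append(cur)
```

Cumulative sum ends at 104
`filtered` takes the values: [] → [17] → [17, 35] → [17, 35, 51] → [17, 35, 51, 58] → [17, 35, 51, 58, 73] → [17, 35, 51, 58, 73, 81] → [17, 35, 51, 58, 73, 81, 101] → [17, 35, 51, 58, 73, 81, 101, 103] → [17, 35, 51, 58, 73, 81, 101, 103, 104]
So `filtered[-1]` = 104

Answer: 104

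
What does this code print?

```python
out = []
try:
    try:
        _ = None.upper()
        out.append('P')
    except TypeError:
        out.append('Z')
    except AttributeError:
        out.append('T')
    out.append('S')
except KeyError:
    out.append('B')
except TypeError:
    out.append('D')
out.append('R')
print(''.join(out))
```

Execution trace: 'T' (inner except AttributeError) → 'S' (try body, no exception) → 'R' (after the try/except). Output: TSR

Answer: TSR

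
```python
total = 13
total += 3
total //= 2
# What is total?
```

Trace:
`total = 13` → total = 13
`total += 3` → total = 16
`total //= 2` → total = 8
So total = 8

Answer: 8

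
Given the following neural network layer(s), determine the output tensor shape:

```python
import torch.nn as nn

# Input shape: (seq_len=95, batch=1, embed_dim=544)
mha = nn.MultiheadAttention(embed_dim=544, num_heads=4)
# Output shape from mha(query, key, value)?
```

Input: (95, 1, 544) -> Output: (95, 1, 544)

Answer: (95, 1, 544)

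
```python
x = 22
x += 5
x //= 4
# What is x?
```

Trace:
`x = 22` → x = 22
`x += 5` → x = 27
`x //= 4` → x = 6
So x = 6

Answer: 6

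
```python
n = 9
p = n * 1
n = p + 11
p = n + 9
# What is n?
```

Trace:
`n = 9` → n = 9
`p = n * 1` → p = 9
`n = p + 11` → n = 20
`p = n + 9` → p = 29
So n = 20

Answer: 20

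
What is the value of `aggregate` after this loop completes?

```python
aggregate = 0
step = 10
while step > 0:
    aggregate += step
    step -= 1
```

Sum 10 down to 1
`aggregate` takes the values: 0 → 10 → 19 → 27 → 34 → 40 → 45 → 49 → 52 → 54 → 55

Answer: 55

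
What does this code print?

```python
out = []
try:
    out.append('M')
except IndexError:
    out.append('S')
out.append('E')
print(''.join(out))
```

Execution trace: 'M' (try body, no exception) → 'E' (after the try/except). Output: ME

Answer: ME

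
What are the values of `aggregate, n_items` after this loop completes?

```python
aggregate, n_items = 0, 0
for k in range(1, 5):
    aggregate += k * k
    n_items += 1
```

Sum of squares and count
`aggregate, n_items` takes the values: (0, 0) → (1, 0) → (1, 1) → (5, 1) → (5, 2) → (14, 2) → (14, 3) → (30, 3) → (30, 4)

Answer: 30, 4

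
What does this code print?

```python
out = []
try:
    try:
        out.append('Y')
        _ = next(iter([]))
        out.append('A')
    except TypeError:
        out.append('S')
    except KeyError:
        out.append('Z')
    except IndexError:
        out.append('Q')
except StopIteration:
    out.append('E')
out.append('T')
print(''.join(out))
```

Execution trace: 'Y' (try body) → 'E' (outer except StopIteration) → 'T' (after the try/except). Output: YET

Answer: YET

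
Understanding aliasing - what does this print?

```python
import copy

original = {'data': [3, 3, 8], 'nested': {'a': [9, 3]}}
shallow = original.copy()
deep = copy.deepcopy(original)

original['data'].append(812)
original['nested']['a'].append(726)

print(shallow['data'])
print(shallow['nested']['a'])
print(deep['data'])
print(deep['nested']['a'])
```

Key concept: comparing shallow vs deep copy.
Step by step:
`original = {'data': [3, 3, 8], 'nested': {'a': [9, 3]}}` → original = {'data': [3, 3, 8], 'nested': {'a': [9, 3]}}
`shallow = original.copy()` → shallow = {'data': [3, 3, 8], 'nested': {'a': [9, 3]}}
`deep = copy.deepcopy(original)` → deep = {'data': [3, 3, 8], 'nested': {'a': [9, 3]}}
`original['data'].append(812)` → original = {'data': [3, 3, 8, 812], 'nested': {'a': [9, 3]}}; shallow = {'data': [3, 3, 8, 812], 'nested': {'a': [9, 3]}}
`original['nested']['a'].append(726)` → original = {'data': [3, 3, 8, 812], 'nested': {'a': [9, 3, 726]}}; shallow = {'data': [3, 3, 8, 812], 'nested': {'a': [9, 3, 726]}}
`print(shallow['data'])` → prints [3, 3, 8, 812]
`print(shallow['nested']['a'])` → prints [9, 3, 726]
`print(deep['data'])` → prints [3, 3, 8]
`print(deep['nested']['a'])` → prints [9, 3]

Answer:
[3, 3, 8, 812]
[9, 3, 726]
[3, 3, 8]
[9, 3]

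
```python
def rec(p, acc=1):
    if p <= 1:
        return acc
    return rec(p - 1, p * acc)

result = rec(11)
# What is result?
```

Accumulator trace (n, acc): (11, 1) -> (10, 11) -> (9, 110) -> (8, 990) -> (7, 7920) -> (6, 55440) -> (5, 332640) -> (4, 1663200) -> (3, 6652800) -> (2, 19958400) -> (1, 39916800) -> return 39916800

Answer: 39916800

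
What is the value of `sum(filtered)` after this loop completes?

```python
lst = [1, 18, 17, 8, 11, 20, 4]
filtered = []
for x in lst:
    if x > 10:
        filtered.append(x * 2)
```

Sum of doubled values > 10
`filtered` takes the values: [] → [36] → [36, 34] → [36, 34, 22] → [36, 34, 22, 40]
So `sum(filtered)` = 132

Answer: 132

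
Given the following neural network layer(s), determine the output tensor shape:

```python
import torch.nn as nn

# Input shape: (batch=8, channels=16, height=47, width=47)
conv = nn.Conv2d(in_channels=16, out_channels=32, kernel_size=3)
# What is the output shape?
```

Input: (8, 16, 47, 47) -> Output: (8, 32, 45, 45)

Answer: (8, 32, 45, 45)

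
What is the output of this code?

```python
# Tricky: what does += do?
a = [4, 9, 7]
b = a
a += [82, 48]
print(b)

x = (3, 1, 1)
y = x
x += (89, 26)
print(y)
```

Key concept: += behavior differs for mutable vs immutable.
Step by step:
`a = [4, 9, 7]` → a = [4, 9, 7]
`b = a` → b = [4, 9, 7] (same object as a)
`a += [82, 48]` → a = [4, 9, 7, 82, 48] (same object as b); b = [4, 9, 7, 82, 48] (same object as a)
`print(b)` → prints [4, 9, 7, 82, 48]
`x = (3, 1, 1)` → x = (3, 1, 1)
`y = x` → y = (3, 1, 1)
`x += (89, 26)` → x = (3, 1, 1, 89, 26)
`print(y)` → prints (3, 1, 1)

Answer:
[4, 9, 7, 82, 48]
(3, 1, 1)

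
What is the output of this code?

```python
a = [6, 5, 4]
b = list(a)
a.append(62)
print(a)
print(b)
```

Key concept: list() constructor creates copy.
Step by step:
`a = [6, 5, 4]` → a = [6, 5, 4]
`b = list(a)` → b = [6, 5, 4]
`a.append(62)` → a = [6, 5, 4, 62]
`print(a)` → prints [6, 5, 4, 62]
`print(b)` → prints [6, 5, 4]

Answer:
[6, 5, 4, 62]
[6, 5, 4]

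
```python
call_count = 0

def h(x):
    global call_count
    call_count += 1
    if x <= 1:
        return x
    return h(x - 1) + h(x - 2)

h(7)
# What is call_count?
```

Calls(x) = 1 + Calls(x-1) + Calls(x-2); Calls(0)=Calls(1)=1. For x=7 this gives 41.

Answer: 41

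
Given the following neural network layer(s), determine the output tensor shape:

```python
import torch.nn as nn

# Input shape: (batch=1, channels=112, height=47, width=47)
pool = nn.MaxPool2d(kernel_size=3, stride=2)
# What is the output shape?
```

Input: (1, 112, 47, 47) -> Output: (1, 112, 23, 23)

Answer: (1, 112, 23, 23)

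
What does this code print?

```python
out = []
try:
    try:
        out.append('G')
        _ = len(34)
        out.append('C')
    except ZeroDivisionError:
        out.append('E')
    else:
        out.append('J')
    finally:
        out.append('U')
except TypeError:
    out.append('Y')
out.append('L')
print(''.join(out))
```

Execution trace: 'G' (inner try body) → 'U' (inner finally) → 'Y' (outer except TypeError) → 'L' (after the try/except). Output: GUYL

Answer: GUYL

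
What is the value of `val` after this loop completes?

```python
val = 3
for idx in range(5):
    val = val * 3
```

Multiply by 3, 5 times: 3 * 3^5 = 729
`val` takes the values: 3 → 9 → 27 → 81 → 243 → 729

Answer: 729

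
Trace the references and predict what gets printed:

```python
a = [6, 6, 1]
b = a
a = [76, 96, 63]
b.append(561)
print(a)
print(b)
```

Key concept: rebinding vs mutation: a is rebound to a new list, b still points at the original.
Step by step:
`a = [6, 6, 1]` → a = [6, 6, 1]
`b = a` → b = [6, 6, 1] (same object as a)
`a = [76, 96, 63]` → a = [76, 96, 63]
`b.append(561)` → b = [6, 6, 1, 561]
`print(a)` → prints [76, 96, 63]
`print(b)` → prints [6, 6, 1, 561]

Answer:
[76, 96, 63]
[6, 6, 1, 561]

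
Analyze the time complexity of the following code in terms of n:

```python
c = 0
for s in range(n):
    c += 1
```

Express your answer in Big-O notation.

Each loop level contributes: n. Multiplying the contributions gives O(n).

Answer: O(n)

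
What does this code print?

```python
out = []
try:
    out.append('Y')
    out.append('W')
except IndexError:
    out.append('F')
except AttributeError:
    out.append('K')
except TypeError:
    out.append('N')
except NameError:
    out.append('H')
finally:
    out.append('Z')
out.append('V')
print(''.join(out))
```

Execution trace: 'Y' (try body) → 'W' (try body, no exception) → 'Z' (finally) → 'V' (after the try/except). Output: YWZV

Answer: YWZV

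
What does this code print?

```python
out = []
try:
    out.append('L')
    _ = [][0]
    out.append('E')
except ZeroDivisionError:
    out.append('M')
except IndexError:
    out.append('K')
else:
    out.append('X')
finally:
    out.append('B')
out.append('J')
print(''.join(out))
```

Execution trace: 'L' (try body) → 'K' (except IndexError) → 'B' (finally) → 'J' (after the try/except). Output: LKBJ

Answer: LKBJ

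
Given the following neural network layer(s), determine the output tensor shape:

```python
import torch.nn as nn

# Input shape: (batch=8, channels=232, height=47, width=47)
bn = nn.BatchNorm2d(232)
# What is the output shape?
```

Input: (8, 232, 47, 47) -> Output: (8, 232, 47, 47)

Answer: (8, 232, 47, 47)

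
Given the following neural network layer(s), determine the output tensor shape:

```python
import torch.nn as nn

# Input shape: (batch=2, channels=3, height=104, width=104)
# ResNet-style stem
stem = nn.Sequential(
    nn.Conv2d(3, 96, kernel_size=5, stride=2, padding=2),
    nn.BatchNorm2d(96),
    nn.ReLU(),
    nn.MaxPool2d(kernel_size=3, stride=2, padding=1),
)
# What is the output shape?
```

Input: (2, 3, 104, 104) -> after Conv2d 5x5 stride=2: (2, 96, 52, 52) -> Output: (2, 96, 26, 26)

Answer: (2, 96, 26, 26)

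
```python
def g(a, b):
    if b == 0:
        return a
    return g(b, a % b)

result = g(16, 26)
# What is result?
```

g(16, 26) -> g(26, 16) -> g(16, 10) -> g(10, 6) -> g(6, 4) -> g(4, 2) -> g(2, 0) -> 2

Answer: 2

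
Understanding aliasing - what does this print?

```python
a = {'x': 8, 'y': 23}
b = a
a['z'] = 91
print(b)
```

Key concept: dict aliasing.
Step by step:
`a = {'x': 8, 'y': 23}` → a = {'x': 8, 'y': 23}
`b = a` → b = {'x': 8, 'y': 23} (same object as a)
`a['z'] = 91` → a = {'x': 8, 'y': 23, 'z': 91} (same object as b); b = {'x': 8, 'y': 23, 'z': 91} (same object as a)
`print(b)` → prints {'x': 8, 'y': 23, 'z': 91}

Answer: {'x': 8, 'y': 23, 'z': 91}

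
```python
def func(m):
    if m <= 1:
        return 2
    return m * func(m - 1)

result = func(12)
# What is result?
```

func(12) = 12 * 11 * 10 * 9 * 8 * 7 * 6 * 5 * 4 * 3 * 2 * 2 = 958003200

Answer: 958003200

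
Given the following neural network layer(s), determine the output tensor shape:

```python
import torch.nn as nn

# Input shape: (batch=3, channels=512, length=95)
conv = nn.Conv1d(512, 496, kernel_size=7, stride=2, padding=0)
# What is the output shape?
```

Input: (3, 512, 95) -> Output: (3, 496, 45)

Answer: (3, 496, 45)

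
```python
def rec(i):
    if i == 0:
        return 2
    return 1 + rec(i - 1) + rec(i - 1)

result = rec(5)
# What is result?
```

rec(i) = 1 + 2·rec(i-1), rec(0)=2. Closed form: (2+1)·2^5 - 1 = 95.

Answer: 95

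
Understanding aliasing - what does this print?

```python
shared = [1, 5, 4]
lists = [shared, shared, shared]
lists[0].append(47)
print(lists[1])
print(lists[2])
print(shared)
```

Key concept: list of same reference.
Step by step:
`shared = [1, 5, 4]` → shared = [1, 5, 4]
`lists = [shared, shared, shared]` → lists = [[1, 5, 4], [1, 5, 4], [1, 5, 4]]
`lists[0].append(47)` → shared = [1, 5, 4, 47]; lists = [[1, 5, 4, 47], [1, 5, 4, 47], [1, 5, 4, 47]]
`print(lists[1])` → prints [1, 5, 4, 47]
`print(lists[2])` → prints [1, 5, 4, 47]
`print(shared)` → prints [1, 5, 4, 47]

Answer:
[1, 5, 4, 47]
[1, 5, 4, 47]
[1, 5, 4, 47]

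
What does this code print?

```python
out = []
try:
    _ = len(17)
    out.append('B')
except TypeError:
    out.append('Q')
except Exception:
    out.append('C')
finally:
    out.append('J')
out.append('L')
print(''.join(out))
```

Execution trace: 'Q' (except TypeError) → 'J' (finally) → 'L' (after the try/except). Output: QJL

Answer: QJL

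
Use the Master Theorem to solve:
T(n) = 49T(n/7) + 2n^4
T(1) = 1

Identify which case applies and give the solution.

a=49, b=7, f(n)=2n^4. log_7(49) = 2. Since c=4 > 2 and the regularity condition holds (49(n/7)^4 = (49/7^4)n^4 with 49/7^4 < 1), Case 3 applies: T(n) = Θ(f(n)) = O(n^4).

Answer: O(n^4) - Case 3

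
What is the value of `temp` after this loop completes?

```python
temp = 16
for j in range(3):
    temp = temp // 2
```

Halve 3 times: 16 // 2^3 = 2
`temp` takes the values: 16 → 8 → 4 → 2

Answer: 2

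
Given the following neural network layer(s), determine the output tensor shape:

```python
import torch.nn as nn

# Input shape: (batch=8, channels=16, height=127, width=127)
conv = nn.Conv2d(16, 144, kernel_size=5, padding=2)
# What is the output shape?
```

Input: (8, 16, 127, 127) -> Output: (8, 144, 127, 127)

Answer: (8, 144, 127, 127)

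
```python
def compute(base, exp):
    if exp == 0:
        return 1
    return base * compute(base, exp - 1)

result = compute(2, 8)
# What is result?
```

compute(2, 8) = 2 * 2 * 2 * 2 * 2 * 2 * 2 * 2 = 256

Answer: 256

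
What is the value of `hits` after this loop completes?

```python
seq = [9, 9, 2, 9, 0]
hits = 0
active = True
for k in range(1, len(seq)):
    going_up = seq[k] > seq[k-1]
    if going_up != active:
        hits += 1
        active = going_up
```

Count direction changes in [9, 9, 2, 9, 0]
`hits` takes the values: 0 → 1 → 2 → 3

Answer: 3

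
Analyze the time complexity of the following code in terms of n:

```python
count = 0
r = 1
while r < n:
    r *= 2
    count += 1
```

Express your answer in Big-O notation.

Each loop level contributes: log n. Multiplying the contributions gives O(log n).

Answer: O(log n)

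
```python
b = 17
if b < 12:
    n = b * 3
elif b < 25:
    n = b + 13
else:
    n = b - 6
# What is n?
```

Trace:
`b = 17` → b = 17
`if b < 12: ...` → b < 12 is False, b < 25 is True → n = 30
So n = 30

Answer: 30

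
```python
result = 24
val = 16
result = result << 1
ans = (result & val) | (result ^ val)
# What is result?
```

Trace:
`result = 24` → result = 24
`val = 16` → val = 16
`result = result << 1` → result = 48
`ans = (result & val) | (result ^ val)` → ans = 48
So result = 48

Answer: 48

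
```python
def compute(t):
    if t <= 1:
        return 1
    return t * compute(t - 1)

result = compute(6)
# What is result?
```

compute(6) = 6 * 5 * 4 * 3 * 2 * 1 = 720

Answer: 720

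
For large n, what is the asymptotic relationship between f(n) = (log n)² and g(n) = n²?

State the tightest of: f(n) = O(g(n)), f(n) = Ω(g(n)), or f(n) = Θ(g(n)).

(log n)² vs n²: f(n) = O(g(n)) but not Ω(g(n)) — n² grows strictly faster than (log n)².

Answer: f(n) = O(g(n)) but not Ω(g(n)) — n² grows strictly faster than (log n)².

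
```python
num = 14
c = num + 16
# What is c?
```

Trace:
`num = 14` → num = 14
`c = num + 16` → c = 30
So c = 30

Answer: 30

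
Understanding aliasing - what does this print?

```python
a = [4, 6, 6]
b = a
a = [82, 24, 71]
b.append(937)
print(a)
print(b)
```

Key concept: rebinding vs mutation: a is rebound to a new list, b still points at the original.
Step by step:
`a = [4, 6, 6]` → a = [4, 6, 6]
`b = a` → b = [4, 6, 6] (same object as a)
`a = [82, 24, 71]` → a = [82, 24, 71]
`b.append(937)` → b = [4, 6, 6, 937]
`print(a)` → prints [82, 24, 71]
`print(b)` → prints [4, 6, 6, 937]

Answer:
[82, 24, 71]
[4, 6, 6, 937]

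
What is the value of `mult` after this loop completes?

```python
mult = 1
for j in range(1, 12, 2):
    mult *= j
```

Product of 1, 3, 5, ... up to 11
`mult` takes the values: 1 → 3 → 15 → 105 → 945 → 10395

Answer: 10395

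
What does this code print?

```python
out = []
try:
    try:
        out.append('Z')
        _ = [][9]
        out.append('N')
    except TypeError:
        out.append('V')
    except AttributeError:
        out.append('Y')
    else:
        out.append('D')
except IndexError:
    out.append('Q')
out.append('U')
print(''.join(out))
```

Execution trace: 'Z' (try body) → 'Q' (outer except IndexError) → 'U' (after the try/except). Output: ZQU

Answer: ZQU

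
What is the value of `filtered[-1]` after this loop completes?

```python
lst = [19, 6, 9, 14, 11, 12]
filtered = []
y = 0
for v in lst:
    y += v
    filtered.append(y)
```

Cumulative sum ends at 71
`filtered` takes the values: [] → [19] → [19, 25] → [19, 25, 34] → [19, 25, 34, 48] → [19, 25, 34, 48, 59] → [19, 25, 34, 48, 59, 71]
So `filtered[-1]` = 71

Answer: 71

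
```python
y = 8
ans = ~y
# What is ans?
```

Trace:
`y = 8` → y = 8
`ans = ~y` → ans = -9
So ans = -9

Answer: -9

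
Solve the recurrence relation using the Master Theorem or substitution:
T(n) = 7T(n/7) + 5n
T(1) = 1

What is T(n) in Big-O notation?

By Master Theorem: a=7, b=7, f(n)=5n. Since log_7(7) = 1 and f(n) = Θ(n^1), Case 2 applies. T(n) = O(n log n).

Answer: O(n log n)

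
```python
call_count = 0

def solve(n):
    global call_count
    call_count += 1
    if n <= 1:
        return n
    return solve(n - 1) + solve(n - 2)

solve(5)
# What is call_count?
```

Calls(n) = 1 + Calls(n-1) + Calls(n-2); Calls(0)=Calls(1)=1. For n=5 this gives 15.

Answer: 15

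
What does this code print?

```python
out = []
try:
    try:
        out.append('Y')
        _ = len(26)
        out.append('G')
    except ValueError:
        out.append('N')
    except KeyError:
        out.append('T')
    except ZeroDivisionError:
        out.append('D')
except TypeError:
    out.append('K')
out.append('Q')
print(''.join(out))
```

Execution trace: 'Y' (try body) → 'K' (outer except TypeError) → 'Q' (after the try/except). Output: YKQ

Answer: YKQ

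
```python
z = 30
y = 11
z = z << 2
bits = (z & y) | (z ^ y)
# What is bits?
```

Trace:
`z = 30` → z = 30
`y = 11` → y = 11
`z = z << 2` → z = 120
`bits = (z & y) | (z ^ y)` → bits = 123
So bits = 123

Answer: 123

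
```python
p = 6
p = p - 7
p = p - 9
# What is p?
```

Trace:
`p = 6` → p = 6
`p = p - 7` → p = -1
`p = p - 9` → p = -10
So p = -10

Answer: -10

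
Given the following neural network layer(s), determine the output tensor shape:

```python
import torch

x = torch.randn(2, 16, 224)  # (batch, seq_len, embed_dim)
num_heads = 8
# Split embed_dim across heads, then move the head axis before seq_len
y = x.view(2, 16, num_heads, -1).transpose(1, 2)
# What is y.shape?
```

Input: (2, 16, 224) -> head_dim = 224 // 8 = 28; after view: (2, 16, 8, 28) -> after transpose(1, 2): (2, 8, 16, 28) -> Output: (2, 8, 16, 28)

Answer: (2, 8, 16, 28)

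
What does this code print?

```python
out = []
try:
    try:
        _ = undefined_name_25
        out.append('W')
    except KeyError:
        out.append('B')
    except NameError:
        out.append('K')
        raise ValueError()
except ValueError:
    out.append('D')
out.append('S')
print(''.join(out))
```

Execution trace: 'K' (inner except NameError) → 'D' (outer except ValueError) → 'S' (after the try/except). Output: KDS

Answer: KDS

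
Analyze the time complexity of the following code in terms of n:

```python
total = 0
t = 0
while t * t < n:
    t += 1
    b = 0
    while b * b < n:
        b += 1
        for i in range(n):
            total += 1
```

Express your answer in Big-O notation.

Each loop level contributes: √n × √n × n. Multiplying the contributions gives O(n^2).

Answer: O(n^2)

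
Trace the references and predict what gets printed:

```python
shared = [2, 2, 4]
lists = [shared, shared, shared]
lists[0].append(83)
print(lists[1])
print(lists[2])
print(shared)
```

Key concept: list of same reference.
Step by step:
`shared = [2, 2, 4]` → shared = [2, 2, 4]
`lists = [shared, shared, shared]` → lists = [[2, 2, 4], [2, 2, 4], [2, 2, 4]]
`lists[0].append(83)` → shared = [2, 2, 4, 83]; lists = [[2, 2, 4, 83], [2, 2, 4, 83], [2, 2, 4, 83]]
`print(lists[1])` → prints [2, 2, 4, 83]
`print(lists[2])` → prints [2, 2, 4, 83]
`print(shared)` → prints [2, 2, 4, 83]

Answer:
[2, 2, 4, 83]
[2, 2, 4, 83]
[2, 2, 4, 83]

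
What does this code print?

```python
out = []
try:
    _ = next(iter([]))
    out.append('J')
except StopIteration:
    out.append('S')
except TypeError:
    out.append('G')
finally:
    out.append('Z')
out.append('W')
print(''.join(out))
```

Execution trace: 'S' (except StopIteration) → 'Z' (finally) → 'W' (after the try/except). Output: SZW

Answer: SZW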